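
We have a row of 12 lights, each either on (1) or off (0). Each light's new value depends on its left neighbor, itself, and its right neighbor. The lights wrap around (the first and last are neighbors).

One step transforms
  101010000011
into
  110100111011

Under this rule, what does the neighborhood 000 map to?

At position 6 the neighborhood is 000; the next row has 1 there.

1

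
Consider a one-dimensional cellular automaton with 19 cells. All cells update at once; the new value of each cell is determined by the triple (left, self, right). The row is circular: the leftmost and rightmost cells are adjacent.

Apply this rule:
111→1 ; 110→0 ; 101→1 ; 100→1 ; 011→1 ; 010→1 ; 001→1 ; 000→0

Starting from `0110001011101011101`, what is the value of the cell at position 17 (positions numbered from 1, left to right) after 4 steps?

1

1101011111011111011
1011111110111110111
0111111101111101111
1111111011111011110
position 17 holds 1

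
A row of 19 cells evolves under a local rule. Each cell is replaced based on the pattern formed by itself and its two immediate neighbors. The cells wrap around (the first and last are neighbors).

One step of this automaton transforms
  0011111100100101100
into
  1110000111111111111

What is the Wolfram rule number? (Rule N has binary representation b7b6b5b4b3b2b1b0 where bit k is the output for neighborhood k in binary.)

position 3: 111 → 0  (bit 7 = 0)
position 7: 110 → 1  (bit 6 = 1)
position 14: 101 → 1  (bit 5 = 1)
position 8: 100 → 1  (bit 4 = 1)
position 2: 011 → 1  (bit 3 = 1)
position 10: 010 → 1  (bit 2 = 1)
position 1: 001 → 1  (bit 1 = 1)
position 0: 000 → 1  (bit 0 = 1)
bits b7..b0 = 01111111 = 127

127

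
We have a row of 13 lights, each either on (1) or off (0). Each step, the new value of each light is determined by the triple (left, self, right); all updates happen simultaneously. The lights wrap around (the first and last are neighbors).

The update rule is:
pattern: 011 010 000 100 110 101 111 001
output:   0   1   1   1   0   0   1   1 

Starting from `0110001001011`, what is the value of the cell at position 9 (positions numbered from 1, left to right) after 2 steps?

1

0001111111000
1110111110111
position 9 holds 1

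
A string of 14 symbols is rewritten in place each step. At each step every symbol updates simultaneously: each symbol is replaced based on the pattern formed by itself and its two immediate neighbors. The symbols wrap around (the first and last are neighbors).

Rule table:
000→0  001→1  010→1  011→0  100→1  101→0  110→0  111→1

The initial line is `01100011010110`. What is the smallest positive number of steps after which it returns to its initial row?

step 1: 10010100010001
step 2: 01110110111010
step 3: 10100000010011
step 4: 00110000111101
step 5: 11001001011001
step 6: 10111111000110
step 7: 10011110101000
step 8: 11101100101101
step 9: 11000011100000
step 10: 00100101010001
step 11: 11111101011011
step 12: 11111001000001
step 13: 11110111100010
step 14: 01100011010110

14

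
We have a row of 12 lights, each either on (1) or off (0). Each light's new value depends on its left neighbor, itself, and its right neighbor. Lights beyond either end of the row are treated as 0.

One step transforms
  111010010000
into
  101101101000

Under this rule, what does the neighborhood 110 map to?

1

At position 2 the neighborhood is 110; the next row has 1 there.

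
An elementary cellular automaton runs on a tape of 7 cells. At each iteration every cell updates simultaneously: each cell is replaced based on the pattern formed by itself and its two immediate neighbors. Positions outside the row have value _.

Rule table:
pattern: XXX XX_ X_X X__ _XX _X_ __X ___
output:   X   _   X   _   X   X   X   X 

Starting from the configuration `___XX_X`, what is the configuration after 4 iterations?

X_XX__X

iteration 1: XXXX_XX
iteration 2: XXX_XX_
iteration 3: XX_XX__
iteration 4: X_XX__X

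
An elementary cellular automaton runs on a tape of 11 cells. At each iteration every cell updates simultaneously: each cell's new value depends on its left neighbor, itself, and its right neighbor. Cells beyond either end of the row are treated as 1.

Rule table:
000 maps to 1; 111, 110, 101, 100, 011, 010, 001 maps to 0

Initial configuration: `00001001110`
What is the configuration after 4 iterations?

00001111110

iteration 1: 01100000000
iteration 2: 00001111110
iteration 3: 01100000000  (repeats iteration 1; period 2)
iteration 4: 00001111110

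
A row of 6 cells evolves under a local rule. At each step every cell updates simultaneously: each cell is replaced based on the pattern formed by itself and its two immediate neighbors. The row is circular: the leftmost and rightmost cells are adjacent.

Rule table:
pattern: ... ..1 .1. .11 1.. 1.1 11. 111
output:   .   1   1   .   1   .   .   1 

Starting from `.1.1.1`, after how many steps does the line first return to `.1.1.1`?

.1.1.1

1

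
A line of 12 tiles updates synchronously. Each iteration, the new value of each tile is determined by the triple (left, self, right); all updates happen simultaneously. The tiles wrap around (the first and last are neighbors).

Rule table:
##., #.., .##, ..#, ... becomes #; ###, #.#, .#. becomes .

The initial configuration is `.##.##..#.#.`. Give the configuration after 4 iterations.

.#####.#####

###.####...#
..#.#..#####
##...###...#
.#####.#####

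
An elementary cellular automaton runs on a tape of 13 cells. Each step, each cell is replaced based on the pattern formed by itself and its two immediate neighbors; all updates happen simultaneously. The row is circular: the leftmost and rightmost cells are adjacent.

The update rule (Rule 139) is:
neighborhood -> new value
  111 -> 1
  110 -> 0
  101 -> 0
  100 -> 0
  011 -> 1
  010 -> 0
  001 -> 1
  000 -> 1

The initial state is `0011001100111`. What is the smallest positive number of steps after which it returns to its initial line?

0110011001110
1100110011100
1001100111001
0011001110011
0110011100110
1100111001100
1001110011001
0011100110011
0111001100110
1110011001100
1100110011001
1001100110011
0011001100111

13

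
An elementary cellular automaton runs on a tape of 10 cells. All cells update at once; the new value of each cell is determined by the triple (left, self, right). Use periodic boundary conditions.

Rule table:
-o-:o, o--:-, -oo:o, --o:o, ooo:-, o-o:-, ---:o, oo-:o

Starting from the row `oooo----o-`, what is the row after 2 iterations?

o-oo-o--o-

o--o-oooo-
o-oo-o--o-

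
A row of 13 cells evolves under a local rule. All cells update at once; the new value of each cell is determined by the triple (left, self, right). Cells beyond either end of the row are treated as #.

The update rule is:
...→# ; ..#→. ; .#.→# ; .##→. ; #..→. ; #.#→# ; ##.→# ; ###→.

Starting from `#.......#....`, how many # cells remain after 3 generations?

generation 1: #.#####.#.##.
generation 2: ##....####.##
generation 3: .#.##....##..
count of #: 5

5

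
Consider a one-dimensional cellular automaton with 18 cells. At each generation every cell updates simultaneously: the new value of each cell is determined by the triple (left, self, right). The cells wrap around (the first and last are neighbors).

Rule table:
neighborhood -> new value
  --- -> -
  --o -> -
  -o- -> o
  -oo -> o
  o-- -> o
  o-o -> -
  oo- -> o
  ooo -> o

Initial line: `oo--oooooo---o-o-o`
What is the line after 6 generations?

ooo-oooooooo-o-o-o

generation 1: ooo-ooooooo--o-o-o
generation 2: ooo-oooooooo-o-o-o
generation 3: ooo-oooooooo-o-o-o  (fixed point — unchanged through generation 6)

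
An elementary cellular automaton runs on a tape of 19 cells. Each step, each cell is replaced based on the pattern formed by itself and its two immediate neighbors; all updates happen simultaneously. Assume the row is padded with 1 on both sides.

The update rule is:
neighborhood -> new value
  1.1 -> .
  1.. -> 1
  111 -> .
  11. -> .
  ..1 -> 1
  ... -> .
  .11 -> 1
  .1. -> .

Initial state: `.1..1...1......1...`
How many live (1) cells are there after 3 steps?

7

step 1: ..11.1.1.1....1.1.1
step 2: 111.......1..1....1
step 3: ...1.....1.11.1..11
count of 1: 7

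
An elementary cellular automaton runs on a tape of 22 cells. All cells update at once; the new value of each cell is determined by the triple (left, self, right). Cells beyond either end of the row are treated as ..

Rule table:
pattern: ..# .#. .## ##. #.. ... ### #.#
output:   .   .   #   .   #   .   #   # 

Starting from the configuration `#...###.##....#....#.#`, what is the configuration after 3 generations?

...#.##.#.#.#....#....

.#..##.##.#....#....#.
..#.#.##.#.#....#....#
...#.##.#.#.#....#....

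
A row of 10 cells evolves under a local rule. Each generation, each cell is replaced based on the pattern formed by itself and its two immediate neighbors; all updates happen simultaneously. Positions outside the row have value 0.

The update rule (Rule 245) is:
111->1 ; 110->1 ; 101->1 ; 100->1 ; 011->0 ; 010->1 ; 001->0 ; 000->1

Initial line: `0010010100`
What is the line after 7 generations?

0110011011

1011011111
1101101111
0110110111
0011011011
1001101101
1100110111
0110011011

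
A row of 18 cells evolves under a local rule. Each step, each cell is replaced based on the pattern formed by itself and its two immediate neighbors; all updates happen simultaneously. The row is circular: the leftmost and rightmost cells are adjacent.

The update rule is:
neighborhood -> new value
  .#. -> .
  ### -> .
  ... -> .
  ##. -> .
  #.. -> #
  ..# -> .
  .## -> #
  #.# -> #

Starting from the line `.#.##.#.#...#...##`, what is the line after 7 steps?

.#.#.#.#.#.#.#.#..

#.##.#.#.#...#..#.
.##.#.#.#.#...#..#
##.#.#.#.#.#...#..
#.#.#.#.#.#.#...#.
.#.#.#.#.#.#.#...#
#.#.#.#.#.#.#.#...
.#.#.#.#.#.#.#.#..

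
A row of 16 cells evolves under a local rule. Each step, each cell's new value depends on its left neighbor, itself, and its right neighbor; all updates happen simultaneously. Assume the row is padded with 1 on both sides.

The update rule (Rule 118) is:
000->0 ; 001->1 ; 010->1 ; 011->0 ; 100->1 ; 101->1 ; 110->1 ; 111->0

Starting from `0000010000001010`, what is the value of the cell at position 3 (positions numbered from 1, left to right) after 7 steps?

step 1: 1000111000011111
step 2: 1101001100100000
step 3: 0111110111110001
step 4: 1000011000011010
step 5: 1100101100101111
step 6: 0111110111110000
step 7: 1000011000011001
position 3 holds 0

0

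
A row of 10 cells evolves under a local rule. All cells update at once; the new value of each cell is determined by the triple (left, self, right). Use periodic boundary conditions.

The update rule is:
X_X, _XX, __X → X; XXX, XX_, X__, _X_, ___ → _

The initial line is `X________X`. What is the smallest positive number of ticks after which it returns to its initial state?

________XX
_______XX_
______XX__
_____XX___
____XX____
___XX_____
__XX______
_XX_______
XX________
X________X

10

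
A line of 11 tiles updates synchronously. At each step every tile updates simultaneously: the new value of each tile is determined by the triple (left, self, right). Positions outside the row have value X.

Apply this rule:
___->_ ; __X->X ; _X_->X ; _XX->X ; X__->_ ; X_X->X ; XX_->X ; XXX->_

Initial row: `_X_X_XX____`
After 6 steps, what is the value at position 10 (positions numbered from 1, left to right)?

XXXXXXX___X
______X__XX
_____XX_XX_
____XXXXXXX
___XX______
__XXX_____X
position 10 holds _

_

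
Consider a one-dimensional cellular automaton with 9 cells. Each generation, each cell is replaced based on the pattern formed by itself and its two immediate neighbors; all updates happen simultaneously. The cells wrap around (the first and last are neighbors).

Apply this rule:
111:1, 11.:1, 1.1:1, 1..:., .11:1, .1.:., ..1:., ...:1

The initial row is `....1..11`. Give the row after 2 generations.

.11....11
111.11.11

111.11.11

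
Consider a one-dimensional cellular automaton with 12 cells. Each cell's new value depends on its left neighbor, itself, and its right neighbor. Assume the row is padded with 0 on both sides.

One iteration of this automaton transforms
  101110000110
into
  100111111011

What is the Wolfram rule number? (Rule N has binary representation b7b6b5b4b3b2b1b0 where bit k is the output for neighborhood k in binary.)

position 3: 111 → 1  (bit 7 = 1)
position 4: 110 → 1  (bit 6 = 1)
position 1: 101 → 0  (bit 5 = 0)
position 5: 100 → 1  (bit 4 = 1)
position 2: 011 → 0  (bit 3 = 0)
position 0: 010 → 1  (bit 2 = 1)
position 8: 001 → 1  (bit 1 = 1)
position 6: 000 → 1  (bit 0 = 1)
bits b7..b0 = 11010111 = 215

215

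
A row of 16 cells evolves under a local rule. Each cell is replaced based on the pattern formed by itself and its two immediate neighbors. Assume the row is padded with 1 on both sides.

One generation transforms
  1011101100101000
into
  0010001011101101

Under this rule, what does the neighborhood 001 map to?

At position 9 the neighborhood is 001; the next row has 1 there.

1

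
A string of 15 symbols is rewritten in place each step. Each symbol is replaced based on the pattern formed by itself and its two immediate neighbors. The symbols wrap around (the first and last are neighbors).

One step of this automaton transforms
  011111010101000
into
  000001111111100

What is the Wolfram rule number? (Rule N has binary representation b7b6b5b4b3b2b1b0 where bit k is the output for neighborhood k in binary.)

116

position 2: 111 → 0  (bit 7 = 0)
position 5: 110 → 1  (bit 6 = 1)
position 6: 101 → 1  (bit 5 = 1)
position 12: 100 → 1  (bit 4 = 1)
position 1: 011 → 0  (bit 3 = 0)
position 7: 010 → 1  (bit 2 = 1)
position 0: 001 → 0  (bit 1 = 0)
position 13: 000 → 0  (bit 0 = 0)
bits b7..b0 = 01110100 = 116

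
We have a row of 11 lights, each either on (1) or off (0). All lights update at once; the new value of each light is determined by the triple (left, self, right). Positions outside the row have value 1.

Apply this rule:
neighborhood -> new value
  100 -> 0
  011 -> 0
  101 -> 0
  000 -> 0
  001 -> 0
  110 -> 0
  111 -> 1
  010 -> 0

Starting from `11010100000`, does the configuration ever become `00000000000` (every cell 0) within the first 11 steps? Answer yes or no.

10000000000
00000000000
all cells are 0 at step 2

yes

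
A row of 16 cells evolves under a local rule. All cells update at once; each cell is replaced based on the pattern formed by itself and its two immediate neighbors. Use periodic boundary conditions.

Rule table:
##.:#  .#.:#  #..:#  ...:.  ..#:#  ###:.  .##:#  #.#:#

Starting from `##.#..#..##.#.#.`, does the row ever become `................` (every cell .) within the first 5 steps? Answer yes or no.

yes

################
................
all cells are . at step 2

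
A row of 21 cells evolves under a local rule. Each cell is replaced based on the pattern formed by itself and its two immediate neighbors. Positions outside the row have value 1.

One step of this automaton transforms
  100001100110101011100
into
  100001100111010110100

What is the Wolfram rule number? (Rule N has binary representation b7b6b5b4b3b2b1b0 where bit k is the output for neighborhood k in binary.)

position 17: 111 → 0  (bit 7 = 0)
position 0: 110 → 1  (bit 6 = 1)
position 11: 101 → 1  (bit 5 = 1)
position 1: 100 → 0  (bit 4 = 0)
position 5: 011 → 1  (bit 3 = 1)
position 12: 010 → 0  (bit 2 = 0)
position 4: 001 → 0  (bit 1 = 0)
position 2: 000 → 0  (bit 0 = 0)
bits b7..b0 = 01101000 = 104

104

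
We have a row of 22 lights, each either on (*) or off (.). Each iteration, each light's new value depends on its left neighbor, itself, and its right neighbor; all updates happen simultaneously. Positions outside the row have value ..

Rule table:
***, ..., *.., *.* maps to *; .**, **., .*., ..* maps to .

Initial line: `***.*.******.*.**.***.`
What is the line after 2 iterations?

.*.*.*.****.*.*..*.*.*
..*.*.*.**.*.*.*..*.*.

..*.*.*.**.*.*.*..*.*.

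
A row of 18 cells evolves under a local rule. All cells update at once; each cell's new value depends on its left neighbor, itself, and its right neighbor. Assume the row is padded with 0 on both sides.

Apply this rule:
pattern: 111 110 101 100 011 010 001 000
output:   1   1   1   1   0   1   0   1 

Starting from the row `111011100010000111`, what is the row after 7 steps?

011101111011110011
001110111101111001
100111011110111101
110011101111011111
011001110111101111
001100111011110111
100110011101111011

100110011101111011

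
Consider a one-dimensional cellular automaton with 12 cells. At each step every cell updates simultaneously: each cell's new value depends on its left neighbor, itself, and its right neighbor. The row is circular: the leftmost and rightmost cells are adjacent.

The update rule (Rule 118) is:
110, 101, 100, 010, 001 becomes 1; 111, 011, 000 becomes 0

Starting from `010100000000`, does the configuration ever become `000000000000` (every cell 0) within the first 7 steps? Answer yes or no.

111110000000
000011000001
100101100011
111110110100
000011011111
100101100001
111110110010
step 7 is 111110110010, still not uniform 0

no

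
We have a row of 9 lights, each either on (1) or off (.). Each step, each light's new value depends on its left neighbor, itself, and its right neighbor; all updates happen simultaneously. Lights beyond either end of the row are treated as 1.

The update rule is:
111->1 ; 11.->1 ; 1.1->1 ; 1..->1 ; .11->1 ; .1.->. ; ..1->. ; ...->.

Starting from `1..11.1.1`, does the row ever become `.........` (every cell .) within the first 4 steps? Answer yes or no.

no

step 1: 11.111.11
step 2: 111111111
step 3: 111111111  (fixed point — unchanged through step 4)
step 4 is 111111111, still not uniform .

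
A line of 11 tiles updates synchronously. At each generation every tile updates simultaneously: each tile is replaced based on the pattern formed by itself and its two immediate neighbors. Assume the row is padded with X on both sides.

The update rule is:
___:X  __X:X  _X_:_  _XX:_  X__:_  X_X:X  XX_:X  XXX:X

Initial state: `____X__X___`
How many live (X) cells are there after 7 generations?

_XXX__X__XX
X_XX_X__X_X
XX_XX__X_X_
XXX_X_X_X_X
XXXX_X_X_X_
XXXXX_X_X_X
XXXXXX_X_X_
count of X: 8

8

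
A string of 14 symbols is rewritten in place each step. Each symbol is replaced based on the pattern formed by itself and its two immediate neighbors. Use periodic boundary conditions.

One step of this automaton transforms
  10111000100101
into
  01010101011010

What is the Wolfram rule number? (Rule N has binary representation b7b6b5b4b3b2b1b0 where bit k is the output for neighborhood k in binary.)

178

position 3: 111 → 1  (bit 7 = 1)
position 0: 110 → 0  (bit 6 = 0)
position 1: 101 → 1  (bit 5 = 1)
position 5: 100 → 1  (bit 4 = 1)
position 2: 011 → 0  (bit 3 = 0)
position 8: 010 → 0  (bit 2 = 0)
position 7: 001 → 1  (bit 1 = 1)
position 6: 000 → 0  (bit 0 = 0)
bits b7..b0 = 10110010 = 178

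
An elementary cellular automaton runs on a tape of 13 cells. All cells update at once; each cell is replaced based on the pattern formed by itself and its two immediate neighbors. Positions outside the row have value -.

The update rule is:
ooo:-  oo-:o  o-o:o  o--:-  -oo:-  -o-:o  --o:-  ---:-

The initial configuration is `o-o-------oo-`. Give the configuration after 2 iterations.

ooo--------o-
--o--------o-

--o--------o-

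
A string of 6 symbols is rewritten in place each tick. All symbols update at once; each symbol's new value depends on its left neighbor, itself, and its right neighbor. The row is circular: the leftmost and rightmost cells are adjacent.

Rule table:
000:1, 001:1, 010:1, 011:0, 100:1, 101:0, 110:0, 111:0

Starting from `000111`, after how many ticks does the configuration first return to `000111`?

2

111000
000111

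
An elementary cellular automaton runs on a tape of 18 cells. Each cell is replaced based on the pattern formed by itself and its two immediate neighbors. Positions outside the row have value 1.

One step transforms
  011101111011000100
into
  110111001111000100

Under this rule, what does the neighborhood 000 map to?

0

At position 13 the neighborhood is 000; the next row has 0 there.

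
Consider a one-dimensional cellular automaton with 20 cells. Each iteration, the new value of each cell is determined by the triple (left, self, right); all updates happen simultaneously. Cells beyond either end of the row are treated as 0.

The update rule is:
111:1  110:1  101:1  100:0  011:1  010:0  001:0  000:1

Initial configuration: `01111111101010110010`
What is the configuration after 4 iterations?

01111111110101110000
01111111111011110111
01111111111111111111
01111111111111111111

01111111111111111111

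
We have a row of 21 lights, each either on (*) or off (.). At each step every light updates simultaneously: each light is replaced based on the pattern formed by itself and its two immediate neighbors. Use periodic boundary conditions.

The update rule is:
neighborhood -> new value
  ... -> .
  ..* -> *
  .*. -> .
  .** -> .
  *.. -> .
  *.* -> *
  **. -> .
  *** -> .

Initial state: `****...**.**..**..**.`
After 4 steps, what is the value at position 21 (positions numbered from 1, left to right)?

.

step 1: ......*..*...*...*..*
step 2: .....*..*...*...*..*.
step 3: ....*..*...*...*..*..
step 4: ...*..*...*...*..*...
position 21 holds .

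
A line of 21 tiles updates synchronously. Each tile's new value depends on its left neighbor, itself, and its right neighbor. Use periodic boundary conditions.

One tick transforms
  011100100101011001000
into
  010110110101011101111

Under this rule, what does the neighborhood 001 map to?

At position 0 the neighborhood is 001; the next row has 0 there.

0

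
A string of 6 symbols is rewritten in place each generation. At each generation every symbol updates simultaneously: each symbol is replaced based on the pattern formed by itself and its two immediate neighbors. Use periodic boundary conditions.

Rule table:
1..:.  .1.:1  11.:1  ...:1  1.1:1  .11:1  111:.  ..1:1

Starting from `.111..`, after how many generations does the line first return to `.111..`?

11.1.1
.11111
11...1
.1.111
1111.1
...111
.111.1
11.111
.111..

9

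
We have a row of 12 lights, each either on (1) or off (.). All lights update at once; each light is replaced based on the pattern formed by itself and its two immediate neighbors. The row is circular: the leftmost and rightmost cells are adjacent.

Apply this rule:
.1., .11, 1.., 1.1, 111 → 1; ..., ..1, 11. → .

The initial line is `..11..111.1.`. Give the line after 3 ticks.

111111.111.1

..1.1.11.111
1.11111.111.
111111.111.1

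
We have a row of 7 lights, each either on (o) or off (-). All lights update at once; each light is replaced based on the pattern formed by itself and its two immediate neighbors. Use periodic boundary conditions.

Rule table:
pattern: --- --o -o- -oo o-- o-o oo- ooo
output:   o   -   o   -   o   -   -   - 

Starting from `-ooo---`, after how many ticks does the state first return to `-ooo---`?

tick 1: ----ooo
tick 2: ooo----
tick 3: ---ooo-
tick 4: oo----o
tick 5: --ooo--
tick 6: o----oo
tick 7: -ooo---

7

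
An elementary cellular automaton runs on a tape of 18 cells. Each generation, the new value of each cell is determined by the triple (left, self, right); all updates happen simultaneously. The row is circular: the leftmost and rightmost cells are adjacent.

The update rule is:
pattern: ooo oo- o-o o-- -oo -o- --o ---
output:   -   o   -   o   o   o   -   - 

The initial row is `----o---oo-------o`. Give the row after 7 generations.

generation 1: o---oo--ooo------o
generation 2: oo--ooo-o-oo-----o
generation 3: -oo-o-o-o-ooo----o
generation 4: -oo-o-o-o-o-oo---o
generation 5: -oo-o-o-o-o-ooo--o
generation 6: -oo-o-o-o-o-o-oo-o
generation 7: -oo-o-o-o-o-o-oo-o

-oo-o-o-o-o-o-oo-o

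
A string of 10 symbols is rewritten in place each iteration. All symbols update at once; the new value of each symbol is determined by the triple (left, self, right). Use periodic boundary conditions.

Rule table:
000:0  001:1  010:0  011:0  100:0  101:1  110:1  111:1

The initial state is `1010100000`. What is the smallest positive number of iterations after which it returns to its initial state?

10

iteration 1: 0101000001
iteration 2: 1010000010
iteration 3: 0100000101
iteration 4: 1000001010
iteration 5: 0000010101
iteration 6: 0000101010
iteration 7: 0001010100
iteration 8: 0010101000
iteration 9: 0101010000
iteration 10: 1010100000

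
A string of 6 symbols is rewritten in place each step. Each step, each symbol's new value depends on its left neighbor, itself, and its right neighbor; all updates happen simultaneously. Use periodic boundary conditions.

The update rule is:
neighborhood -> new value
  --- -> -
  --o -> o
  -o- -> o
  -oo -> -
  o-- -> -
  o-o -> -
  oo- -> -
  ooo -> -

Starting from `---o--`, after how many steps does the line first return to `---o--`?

--oo--
-o----
oo----
-----o
----oo
---o--

6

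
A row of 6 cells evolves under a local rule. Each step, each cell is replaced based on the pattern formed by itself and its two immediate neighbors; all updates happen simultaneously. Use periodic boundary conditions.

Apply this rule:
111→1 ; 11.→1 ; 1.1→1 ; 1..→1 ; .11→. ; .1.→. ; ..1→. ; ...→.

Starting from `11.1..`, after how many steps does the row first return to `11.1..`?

.11.1.
..11.1
1..11.
.1..11
1.1..1
11.1..

6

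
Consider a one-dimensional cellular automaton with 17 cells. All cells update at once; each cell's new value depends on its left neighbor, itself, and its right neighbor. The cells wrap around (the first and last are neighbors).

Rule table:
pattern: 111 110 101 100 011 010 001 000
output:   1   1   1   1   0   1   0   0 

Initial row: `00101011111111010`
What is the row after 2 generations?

10011110111111111

generation 1: 00111101111111111
generation 2: 10011110111111111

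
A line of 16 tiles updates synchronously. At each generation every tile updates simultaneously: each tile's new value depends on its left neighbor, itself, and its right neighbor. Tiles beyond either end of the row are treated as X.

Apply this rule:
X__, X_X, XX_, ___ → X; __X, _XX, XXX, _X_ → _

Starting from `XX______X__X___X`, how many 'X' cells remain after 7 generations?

7

_XXXXXX__X__XX__
X_____XX__X__XX_
XXXXX__XX__X__XX
____XX__XX__X___
XXX__XX__XX__XX_
__XX__XX__XX__XX
X__XX__XX__XX___
count of X: 7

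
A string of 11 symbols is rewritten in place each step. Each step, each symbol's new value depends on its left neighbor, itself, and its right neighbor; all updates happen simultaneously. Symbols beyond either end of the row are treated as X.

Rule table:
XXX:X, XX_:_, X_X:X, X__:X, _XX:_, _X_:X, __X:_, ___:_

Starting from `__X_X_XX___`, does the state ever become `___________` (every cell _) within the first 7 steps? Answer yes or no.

no

X_XXXX__X__
_X_XX_X_XX_
XXX__XXX__X
XX_X__X_X__
X_XXX_XXXX_
_X_X_X_XX_X
XXXXXXX__X_
step 7 is XXXXXXX__X_, still not uniform _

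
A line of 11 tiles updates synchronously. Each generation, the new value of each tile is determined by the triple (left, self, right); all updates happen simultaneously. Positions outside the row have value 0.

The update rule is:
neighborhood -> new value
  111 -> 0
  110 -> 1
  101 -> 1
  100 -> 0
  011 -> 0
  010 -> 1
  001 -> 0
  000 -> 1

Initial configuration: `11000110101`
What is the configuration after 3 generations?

generation 1: 01010011111
generation 2: 01110000001
generation 3: 00010111101

00010111101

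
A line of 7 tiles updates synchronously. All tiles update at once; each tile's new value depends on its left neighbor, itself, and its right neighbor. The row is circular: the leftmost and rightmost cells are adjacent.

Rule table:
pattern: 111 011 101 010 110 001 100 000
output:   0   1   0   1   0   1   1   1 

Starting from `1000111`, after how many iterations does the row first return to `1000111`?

7

0111100
1100011
0011110
1110001
0001111
1111000
1000111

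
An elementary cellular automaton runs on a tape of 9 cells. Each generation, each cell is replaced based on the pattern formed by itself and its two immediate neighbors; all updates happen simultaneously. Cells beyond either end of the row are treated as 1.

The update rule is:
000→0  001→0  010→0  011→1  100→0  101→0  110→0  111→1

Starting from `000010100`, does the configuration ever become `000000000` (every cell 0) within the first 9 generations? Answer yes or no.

000000000
all cells are 0 at generation 1

yes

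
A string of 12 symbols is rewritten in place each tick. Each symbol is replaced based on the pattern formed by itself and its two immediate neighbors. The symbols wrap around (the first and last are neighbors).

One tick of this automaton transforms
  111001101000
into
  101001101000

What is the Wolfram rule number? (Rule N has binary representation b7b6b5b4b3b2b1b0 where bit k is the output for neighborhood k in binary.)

76

position 1: 111 → 0  (bit 7 = 0)
position 2: 110 → 1  (bit 6 = 1)
position 7: 101 → 0  (bit 5 = 0)
position 3: 100 → 0  (bit 4 = 0)
position 0: 011 → 1  (bit 3 = 1)
position 8: 010 → 1  (bit 2 = 1)
position 4: 001 → 0  (bit 1 = 0)
position 10: 000 → 0  (bit 0 = 0)
bits b7..b0 = 01001100 = 76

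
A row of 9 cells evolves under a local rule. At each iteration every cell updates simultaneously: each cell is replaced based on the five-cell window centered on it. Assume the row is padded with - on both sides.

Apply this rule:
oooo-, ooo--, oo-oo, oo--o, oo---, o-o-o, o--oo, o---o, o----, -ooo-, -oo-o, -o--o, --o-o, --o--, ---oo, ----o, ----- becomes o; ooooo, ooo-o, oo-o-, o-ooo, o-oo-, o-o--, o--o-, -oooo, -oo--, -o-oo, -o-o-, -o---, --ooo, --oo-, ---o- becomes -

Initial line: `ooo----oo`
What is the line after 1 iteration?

-oooooo--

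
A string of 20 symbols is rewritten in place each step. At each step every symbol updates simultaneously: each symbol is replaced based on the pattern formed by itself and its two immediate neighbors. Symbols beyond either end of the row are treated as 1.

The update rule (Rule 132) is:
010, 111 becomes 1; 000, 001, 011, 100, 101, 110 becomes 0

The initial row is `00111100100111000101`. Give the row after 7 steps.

00011000100010000100
00000000100010000100
00000000100010000100  (fixed point — unchanged through step 7)

00000000100010000100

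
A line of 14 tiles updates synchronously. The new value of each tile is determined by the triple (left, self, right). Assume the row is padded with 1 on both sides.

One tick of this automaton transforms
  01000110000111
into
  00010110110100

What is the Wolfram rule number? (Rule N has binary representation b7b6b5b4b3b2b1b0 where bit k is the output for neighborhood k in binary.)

position 12: 111 → 0  (bit 7 = 0)
position 6: 110 → 1  (bit 6 = 1)
position 0: 101 → 0  (bit 5 = 0)
position 2: 100 → 0  (bit 4 = 0)
position 5: 011 → 1  (bit 3 = 1)
position 1: 010 → 0  (bit 2 = 0)
position 4: 001 → 0  (bit 1 = 0)
position 3: 000 → 1  (bit 0 = 1)
bits b7..b0 = 01001001 = 73

73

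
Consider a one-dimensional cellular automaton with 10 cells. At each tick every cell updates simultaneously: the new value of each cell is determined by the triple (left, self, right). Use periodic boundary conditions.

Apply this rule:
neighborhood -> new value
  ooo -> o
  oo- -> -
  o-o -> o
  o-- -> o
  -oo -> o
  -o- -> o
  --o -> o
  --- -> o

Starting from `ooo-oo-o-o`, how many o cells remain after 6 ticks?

tick 1: oo-oo-oooo
tick 2: o-oo-ooooo
tick 3: -oo-oooooo
tick 4: oo-oooooo-
tick 5: o-oooooo-o
tick 6: -oooooo-oo
count of o: 8

8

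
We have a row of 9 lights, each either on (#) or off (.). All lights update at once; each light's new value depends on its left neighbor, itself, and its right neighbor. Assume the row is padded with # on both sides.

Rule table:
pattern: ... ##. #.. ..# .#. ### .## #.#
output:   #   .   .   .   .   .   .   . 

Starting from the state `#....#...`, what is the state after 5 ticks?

.###...#.

..##...#.
.....#...
.###...#.
.....#...  (repeats tick 2; period 2)
tick 5: .###...#.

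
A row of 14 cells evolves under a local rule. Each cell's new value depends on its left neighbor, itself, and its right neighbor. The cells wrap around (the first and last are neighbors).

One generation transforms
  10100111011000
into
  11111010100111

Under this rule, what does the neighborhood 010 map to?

At position 0 the neighborhood is 010; the next row has 1 there.

1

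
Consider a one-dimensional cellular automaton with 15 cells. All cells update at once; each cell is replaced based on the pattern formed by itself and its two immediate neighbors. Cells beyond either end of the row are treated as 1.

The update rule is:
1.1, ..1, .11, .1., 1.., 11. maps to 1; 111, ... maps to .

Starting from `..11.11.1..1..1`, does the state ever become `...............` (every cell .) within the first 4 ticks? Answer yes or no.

yes

111111111111111
...............
all cells are . at tick 2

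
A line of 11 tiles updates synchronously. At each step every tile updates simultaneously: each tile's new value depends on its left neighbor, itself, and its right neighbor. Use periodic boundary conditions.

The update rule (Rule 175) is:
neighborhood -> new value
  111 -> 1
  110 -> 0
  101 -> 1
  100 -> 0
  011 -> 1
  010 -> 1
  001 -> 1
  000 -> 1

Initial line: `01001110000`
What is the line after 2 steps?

step 1: 11011100111
step 2: 10111001111

10111001111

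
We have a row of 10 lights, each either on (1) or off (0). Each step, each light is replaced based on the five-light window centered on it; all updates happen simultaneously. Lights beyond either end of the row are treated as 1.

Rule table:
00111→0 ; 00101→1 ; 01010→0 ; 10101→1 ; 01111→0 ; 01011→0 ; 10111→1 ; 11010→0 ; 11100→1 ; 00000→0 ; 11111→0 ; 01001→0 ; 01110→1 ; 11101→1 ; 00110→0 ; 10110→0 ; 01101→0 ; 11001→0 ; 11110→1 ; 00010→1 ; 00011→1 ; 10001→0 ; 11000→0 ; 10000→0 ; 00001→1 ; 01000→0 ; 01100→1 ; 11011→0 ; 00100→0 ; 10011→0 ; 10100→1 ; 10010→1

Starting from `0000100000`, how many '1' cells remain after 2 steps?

0011000011
0001001100
count of 1: 3

3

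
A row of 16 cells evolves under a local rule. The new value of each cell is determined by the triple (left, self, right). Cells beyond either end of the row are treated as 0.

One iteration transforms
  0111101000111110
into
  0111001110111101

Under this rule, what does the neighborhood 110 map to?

0

At position 4 the neighborhood is 110; the next row has 0 there.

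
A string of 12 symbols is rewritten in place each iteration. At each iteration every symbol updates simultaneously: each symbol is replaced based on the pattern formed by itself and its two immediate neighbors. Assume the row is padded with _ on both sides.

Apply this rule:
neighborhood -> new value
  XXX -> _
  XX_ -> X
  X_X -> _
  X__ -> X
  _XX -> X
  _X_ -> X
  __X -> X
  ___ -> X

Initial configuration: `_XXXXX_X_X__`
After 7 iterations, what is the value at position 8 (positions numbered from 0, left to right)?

XX___X_X_XXX
XXXXXX_X_X_X
X____X_X_X_X
XXXXXX_X_X_X  (repeats iteration 2; period 2)
iteration 7: X____X_X_X_X
position 8 holds _

_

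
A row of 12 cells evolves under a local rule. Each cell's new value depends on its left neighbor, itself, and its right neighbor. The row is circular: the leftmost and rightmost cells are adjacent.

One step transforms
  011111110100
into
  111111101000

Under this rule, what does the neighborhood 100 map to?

0

At position 10 the neighborhood is 100; the next row has 0 there.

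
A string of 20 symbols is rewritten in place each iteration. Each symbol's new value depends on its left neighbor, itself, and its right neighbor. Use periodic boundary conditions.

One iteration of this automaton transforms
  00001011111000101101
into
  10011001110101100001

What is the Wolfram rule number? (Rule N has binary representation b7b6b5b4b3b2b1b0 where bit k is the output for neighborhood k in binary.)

150

position 7: 111 → 1  (bit 7 = 1)
position 10: 110 → 0  (bit 6 = 0)
position 5: 101 → 0  (bit 5 = 0)
position 0: 100 → 1  (bit 4 = 1)
position 6: 011 → 0  (bit 3 = 0)
position 4: 010 → 1  (bit 2 = 1)
position 3: 001 → 1  (bit 1 = 1)
position 1: 000 → 0  (bit 0 = 0)
bits b7..b0 = 10010110 = 150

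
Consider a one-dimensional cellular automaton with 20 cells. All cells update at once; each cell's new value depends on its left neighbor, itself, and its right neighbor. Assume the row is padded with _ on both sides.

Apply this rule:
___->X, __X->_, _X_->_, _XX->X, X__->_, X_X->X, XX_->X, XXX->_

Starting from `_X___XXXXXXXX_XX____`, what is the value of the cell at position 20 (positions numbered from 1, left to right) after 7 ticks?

X

___X_X______XXXX_XXX
XX__X__XXXX_X__XXX_X
XX_____X__XX___X_XX_
XX_XXX____XX_X__XXX_
XXXX_X_XX_XXX___X_X_
X__XX_XXXXX_X_X__X__
___XXXX___XX_X_____X
position 20 holds X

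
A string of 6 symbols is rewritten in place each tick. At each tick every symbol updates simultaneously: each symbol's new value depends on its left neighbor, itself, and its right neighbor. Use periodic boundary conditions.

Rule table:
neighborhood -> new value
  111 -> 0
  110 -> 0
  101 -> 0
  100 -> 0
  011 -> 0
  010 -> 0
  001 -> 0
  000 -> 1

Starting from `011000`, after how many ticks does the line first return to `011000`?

tick 1: 000011
tick 2: 011000

2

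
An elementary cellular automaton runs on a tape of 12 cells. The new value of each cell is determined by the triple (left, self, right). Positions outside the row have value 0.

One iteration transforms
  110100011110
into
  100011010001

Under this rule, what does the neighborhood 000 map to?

1

At position 5 the neighborhood is 000; the next row has 1 there.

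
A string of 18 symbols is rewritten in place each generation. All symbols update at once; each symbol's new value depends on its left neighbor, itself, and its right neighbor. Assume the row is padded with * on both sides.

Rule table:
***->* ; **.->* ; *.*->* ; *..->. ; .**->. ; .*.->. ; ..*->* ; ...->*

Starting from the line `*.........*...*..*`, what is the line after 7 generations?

*******.*******.*.

*.********..**..*.
**.*******.*.*.*.*
***.*******.*.*.*.
****.*******.*.*.*
*****.*******.*.*.
******.*******.*.*
*******.*******.*.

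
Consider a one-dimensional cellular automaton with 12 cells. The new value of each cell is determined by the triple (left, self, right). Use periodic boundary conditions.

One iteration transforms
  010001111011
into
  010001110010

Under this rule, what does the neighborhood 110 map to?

0

At position 8 the neighborhood is 110; the next row has 0 there.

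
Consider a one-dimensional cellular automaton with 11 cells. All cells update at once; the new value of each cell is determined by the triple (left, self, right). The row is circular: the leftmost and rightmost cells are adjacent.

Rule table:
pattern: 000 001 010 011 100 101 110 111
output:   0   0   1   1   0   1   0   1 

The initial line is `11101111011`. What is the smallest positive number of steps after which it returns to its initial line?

11

11011110111
10111101111
01111011111
11110111110
11101111101
11011111011
10111110111
01111101111
11111011110
11110111101
11101111011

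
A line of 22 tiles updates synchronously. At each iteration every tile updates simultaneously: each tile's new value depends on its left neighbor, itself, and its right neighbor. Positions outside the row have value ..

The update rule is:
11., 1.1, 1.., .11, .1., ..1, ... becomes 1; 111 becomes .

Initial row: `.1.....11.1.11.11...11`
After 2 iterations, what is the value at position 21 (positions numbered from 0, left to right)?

1

1111111111111111111111
1....................1
position 21 holds 1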